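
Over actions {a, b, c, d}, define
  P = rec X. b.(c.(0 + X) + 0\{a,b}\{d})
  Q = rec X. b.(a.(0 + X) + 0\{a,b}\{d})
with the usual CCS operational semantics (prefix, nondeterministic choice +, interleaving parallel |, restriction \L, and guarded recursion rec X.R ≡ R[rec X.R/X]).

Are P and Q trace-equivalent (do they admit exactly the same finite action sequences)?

trace-distinct — witness ⟨bc⟩

P's transition system — 3 states:
  p0 = rec X. b.(c.(0 + X) + 0\{a,b}\{d}) | --b--▸ p1
  p1 = c.(0 + (rec X. b.(c.(0 + X) + 0\{a,b}\{d}))) + 0\{a,b}\{d} | --c--▸ p2
  p2 = 0 + (rec X. b.(c.(0 + X) + 0\{a,b}\{d})) | --b--▸ p1
Q's transition system — 3 states:
  q0 = rec X. b.(a.(0 + X) + 0\{a,b}\{d}) | --b--▸ q1
  q1 = a.(0 + (rec X. b.(a.(0 + X) + 0\{a,b}\{d}))) + 0\{a,b}\{d} | --a--▸ q2
  q2 = 0 + (rec X. b.(a.(0 + X) + 0\{a,b}\{d})) | --b--▸ q1
Run σ = ⟨bc⟩ on P: start {p0}
  step 1 (b): {p1}
  step 2 (c): {p2}
  P completes σ.
Run σ = ⟨bc⟩ on Q: start {q0}
  step 1 (b): {q1}
  step 2 (c): ∅ (Q stuck)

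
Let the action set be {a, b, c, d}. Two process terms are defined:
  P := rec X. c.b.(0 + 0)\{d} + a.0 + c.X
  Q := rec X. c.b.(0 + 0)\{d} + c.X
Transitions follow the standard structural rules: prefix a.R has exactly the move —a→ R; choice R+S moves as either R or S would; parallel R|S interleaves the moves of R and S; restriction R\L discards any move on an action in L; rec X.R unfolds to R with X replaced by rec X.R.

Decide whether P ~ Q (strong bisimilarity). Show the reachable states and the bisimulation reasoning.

LTS(P): 4 reachable states
  s0 = rec X. c.b.(0 + 0)\{d} + a.0 + c.X → =a=> s1, =c=> s0, =c=> s2
  s1 = 0 → ∅
  s2 = b.(0 + 0)\{d} → =b=> s3
  s3 = (0 + 0)\{d} → ∅
LTS(Q): 3 reachable states
  t0 = rec X. c.b.(0 + 0)\{d} + c.X → =c=> t0, =c=> t1
  t1 = b.(0 + 0)\{d} → =b=> t2
  t2 = (0 + 0)\{d} → ∅
Bisimilarity quotient blocks:
  B0 = {s0}
  B1 = {s1, s3, t2}
  B2 = {s2, t1}
  B3 = {t0}
s0 ∈ B0, t0 ∈ B3 → different blocks

not bisimilar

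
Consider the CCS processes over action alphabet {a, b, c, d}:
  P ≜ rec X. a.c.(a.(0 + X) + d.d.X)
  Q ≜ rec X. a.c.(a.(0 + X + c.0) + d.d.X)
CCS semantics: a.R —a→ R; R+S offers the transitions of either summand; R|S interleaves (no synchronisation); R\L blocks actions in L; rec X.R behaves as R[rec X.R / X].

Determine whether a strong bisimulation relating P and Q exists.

LTS(P): 5 reachable states
  p0 = rec X. a.c.(a.(0 + X) + d.d.X) :: -a-> p1
  p1 = c.(a.(0 + (rec X. a.c.(a.(0 + X) + d.d.X))) + d.d.(rec X. a.c.(a.(0 + X) + d.d.X))) :: -c-> p2
  p2 = a.(0 + (rec X. a.c.(a.(0 + X) + d.d.X))) + d.d.(rec X. a.c.(a.(0 + X) + d.d.X)) :: -a-> p3, -d-> p4
  p3 = 0 + (rec X. a.c.(a.(0 + X) + d.d.X)) :: -a-> p1
  p4 = d.(rec X. a.c.(a.(0 + X) + d.d.X)) :: -d-> p0
LTS(Q): 6 reachable states
  q0 = rec X. a.c.(a.(0 + X + c.0) + d.d.X) :: -a-> q1
  q1 = c.(a.(0 + (rec X. a.c.(a.(0 + X + c.0) + d.d.X)) + c.0) + d.d.(rec X. a.c.(a.(0 + X + c.0) + d.d.X))) :: -c-> q2
  q2 = a.(0 + (rec X. a.c.(a.(0 + X + c.0) + d.d.X)) + c.0) + d.d.(rec X. a.c.(a.(0 + X + c.0) + d.d.X)) :: -a-> q3, -d-> q4
  q3 = 0 + (rec X. a.c.(a.(0 + X + c.0) + d.d.X)) + c.0 :: -a-> q1, -c-> q5
  q4 = d.(rec X. a.c.(a.(0 + X + c.0) + d.d.X)) :: -d-> q0
  q5 = 0 :: deadlocked
Partition-refinement fixed point:
  B0 = {p0, p3}
  B1 = {p1}
  B2 = {p2}
  B3 = {p4}
  B4 = {q0}
  B5 = {q1}
  B6 = {q2}
  B7 = {q3}
  B8 = {q5}
  B9 = {q4}
p0 ∈ B0, q0 ∈ B4 → different blocks

NO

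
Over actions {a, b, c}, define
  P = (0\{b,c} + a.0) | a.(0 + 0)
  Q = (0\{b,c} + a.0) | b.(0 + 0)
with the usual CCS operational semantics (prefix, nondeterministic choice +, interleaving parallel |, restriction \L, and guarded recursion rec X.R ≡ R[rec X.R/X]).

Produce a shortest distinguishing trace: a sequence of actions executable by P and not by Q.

LTS(P): 4 reachable states
  u0 = (0\{b,c} + a.0) | a.(0 + 0) :: --a--▸ u1, --a--▸ u2
  u1 = (0\{b,c} + a.0) | (0 + 0) :: --a--▸ u3
  u2 = 0 | a.(0 + 0) :: --a--▸ u3
  u3 = 0 | (0 + 0) :: stopped
LTS(Q): 4 reachable states
  v0 = (0\{b,c} + a.0) | b.(0 + 0) :: --a--▸ v1, --b--▸ v2
  v1 = 0 | b.(0 + 0) :: --b--▸ v3
  v2 = (0\{b,c} + a.0) | (0 + 0) :: --a--▸ v3
  v3 = 0 | (0 + 0) :: stopped
Run σ = ⟨aa⟩ on P: start {u0}
  [1] a ⇒ {u1, u2}
  [2] a ⇒ {u3}
  P completes σ.
Run σ = ⟨aa⟩ on Q: start {v0}
  [1] a ⇒ {v1}
  [2] a ⇒ ∅  — Q cannot continue

aa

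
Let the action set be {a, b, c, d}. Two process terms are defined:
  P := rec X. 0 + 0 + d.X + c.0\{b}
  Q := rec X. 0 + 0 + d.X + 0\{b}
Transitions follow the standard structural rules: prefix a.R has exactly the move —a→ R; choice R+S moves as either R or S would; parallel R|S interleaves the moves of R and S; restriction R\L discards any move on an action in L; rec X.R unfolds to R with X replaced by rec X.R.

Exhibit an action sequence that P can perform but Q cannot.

P's transition system — 2 states:
  p0 = rec X. 0 + 0 + d.X + c.0\{b} has moves —c→ p1, —d→ p0
  p1 = 0\{b} has moves (no moves)
Q's transition system — 1 states:
  q0 = rec X. 0 + 0 + d.X + 0\{b} has moves —d→ q0
Executing c from P (initial set {p0}):
  [1] c ⇒ {p1}
  P completes σ.
Executing c from Q (initial set {q0}):
  [1] c ⇒ ∅ (Q stuck)

c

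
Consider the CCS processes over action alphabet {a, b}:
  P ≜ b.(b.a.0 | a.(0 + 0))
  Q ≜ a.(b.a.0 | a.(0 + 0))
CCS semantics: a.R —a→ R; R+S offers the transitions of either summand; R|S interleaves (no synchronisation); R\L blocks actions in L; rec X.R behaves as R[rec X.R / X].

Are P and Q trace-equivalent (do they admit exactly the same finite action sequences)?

Reachable graph of P (7 states):
  u0 = b.(b.a.0 | a.(0 + 0)) → --b--▸ u1
  u1 = b.a.0 | a.(0 + 0) → --a--▸ u2, --b--▸ u3
  u2 = b.a.0 | (0 + 0) → --b--▸ u4
  u3 = a.0 | a.(0 + 0) → --a--▸ u4, --a--▸ u5
  u4 = a.0 | (0 + 0) → --a--▸ u6
  u5 = 0 | a.(0 + 0) → --a--▸ u6
  u6 = 0 | (0 + 0) → deadlocked
Reachable graph of Q (7 states):
  v0 = a.(b.a.0 | a.(0 + 0)) → --a--▸ v1
  v1 = b.a.0 | a.(0 + 0) → --a--▸ v2, --b--▸ v3
  v2 = b.a.0 | (0 + 0) → --b--▸ v4
  v3 = a.0 | a.(0 + 0) → --a--▸ v4, --a--▸ v5
  v4 = a.0 | (0 + 0) → --a--▸ v6
  v5 = 0 | a.(0 + 0) → --a--▸ v6
  v6 = 0 | (0 + 0) → deadlocked
Run σ = ⟨b⟩ on P: start {u0}
  [1] b ⇒ {u1}
  — P admits the full trace.
Run σ = ⟨b⟩ on Q: start {v0}
  [1] b ⇒ no successor for Q

NO — witness ⟨b⟩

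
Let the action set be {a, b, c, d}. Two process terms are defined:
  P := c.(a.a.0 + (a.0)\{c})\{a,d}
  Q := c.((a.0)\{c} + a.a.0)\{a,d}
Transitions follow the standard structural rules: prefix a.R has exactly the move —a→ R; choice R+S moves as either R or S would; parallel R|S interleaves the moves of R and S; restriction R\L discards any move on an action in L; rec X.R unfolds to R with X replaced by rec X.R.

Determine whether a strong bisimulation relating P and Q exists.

LTS(P): 2 reachable states
  u0 = c.(a.a.0 + (a.0)\{c})\{a,d} ⊢ ··c··> u1
  u1 = (a.a.0 + (a.0)\{c})\{a,d} ⊢ stopped
LTS(Q): 2 reachable states
  v0 = c.((a.0)\{c} + a.a.0)\{a,d} ⊢ ··c··> v1
  v1 = ((a.0)\{c} + a.a.0)\{a,d} ⊢ stopped
Partition-refinement fixed point:
  B0 = {u0, v0}
  B1 = {u1, v1}
u0 ∈ B0, v0 ∈ B0 → same block

YES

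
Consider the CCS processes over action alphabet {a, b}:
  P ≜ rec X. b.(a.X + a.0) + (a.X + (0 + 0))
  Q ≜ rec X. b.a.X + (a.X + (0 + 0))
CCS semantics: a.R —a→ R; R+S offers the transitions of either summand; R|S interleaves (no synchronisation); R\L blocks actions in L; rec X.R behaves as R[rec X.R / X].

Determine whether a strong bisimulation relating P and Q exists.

not bisimilar

P's transition system — 3 states:
  u0 = rec X. b.(a.X + a.0) + (a.X + (0 + 0)) → =a=> u0, =b=> u1
  u1 = a.(rec X. b.(a.X + a.0) + (a.X + (0 + 0))) + a.0 → =a=> u0, =a=> u2
  u2 = 0 → ·
Q's transition system — 2 states:
  v0 = rec X. b.a.X + (a.X + (0 + 0)) → =a=> v0, =b=> v1
  v1 = a.(rec X. b.a.X + (a.X + (0 + 0))) → =a=> v0
Partition-refinement fixed point:
  B0 = {u0}
  B1 = {u1}
  B2 = {u2}
  B3 = {v0}
  B4 = {v1}
u0 ∈ B0, v0 ∈ B3 → different blocks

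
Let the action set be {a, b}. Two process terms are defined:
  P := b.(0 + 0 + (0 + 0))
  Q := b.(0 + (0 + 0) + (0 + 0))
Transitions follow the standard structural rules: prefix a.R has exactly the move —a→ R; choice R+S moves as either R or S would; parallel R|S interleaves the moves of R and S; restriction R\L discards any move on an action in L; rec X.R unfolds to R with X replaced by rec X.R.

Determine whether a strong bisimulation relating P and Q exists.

P's transition system — 2 states:
  p0 = b.(0 + 0 + (0 + 0)) has moves --b--▸ p1
  p1 = 0 + 0 + (0 + 0) has moves ·
Q's transition system — 2 states:
  q0 = b.(0 + (0 + 0) + (0 + 0)) has moves --b--▸ q1
  q1 = 0 + (0 + 0) + (0 + 0) has moves ·
Coarsest stable partition (strong bisimilarity classes):
  B0 = {p0, q0}
  B1 = {p1, q1}
p0 ∈ B0, q0 ∈ B0 → same block

YES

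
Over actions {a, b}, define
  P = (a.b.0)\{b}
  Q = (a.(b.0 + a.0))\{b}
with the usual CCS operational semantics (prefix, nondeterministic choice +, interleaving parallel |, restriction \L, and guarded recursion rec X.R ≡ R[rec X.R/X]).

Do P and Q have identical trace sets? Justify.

Reachable graph of P (2 states):
  m0 = (a.b.0)\{b} ⊢ —a→ m1
  m1 = (b.0)\{b} ⊢ ·
Reachable graph of Q (3 states):
  n0 = (a.(b.0 + a.0))\{b} ⊢ —a→ n1
  n1 = (b.0 + a.0)\{b} ⊢ —a→ n2
  n2 = 0\{b} ⊢ ·
Run σ = ⟨aa⟩ on Q: start {n0}
  after a @ step 1: {n1}
  after a @ step 2: {n2}
  — Q admits the full trace.
Run σ = ⟨aa⟩ on P: start {m0}
  after a @ step 1: {m1}
  after a @ step 2: no successor for P

NO — witness ⟨aa⟩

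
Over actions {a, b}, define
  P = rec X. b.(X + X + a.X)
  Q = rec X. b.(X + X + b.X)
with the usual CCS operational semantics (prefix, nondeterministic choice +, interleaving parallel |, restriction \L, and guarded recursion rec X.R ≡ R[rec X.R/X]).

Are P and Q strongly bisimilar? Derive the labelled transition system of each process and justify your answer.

not bisimilar

LTS(P): 2 reachable states
  u0 = rec X. b.(X + X + a.X) ⊢ -b-> u1
  u1 = (rec X. b.(X + X + a.X)) + (rec X. b.(X + X + a.X)) + a.(rec X. b.(X + X + a.X)) ⊢ -a-> u0, -b-> u1
LTS(Q): 2 reachable states
  v0 = rec X. b.(X + X + b.X) ⊢ -b-> v1
  v1 = (rec X. b.(X + X + b.X)) + (rec X. b.(X + X + b.X)) + b.(rec X. b.(X + X + b.X)) ⊢ -b-> v0, -b-> v1
Partition-refinement fixed point:
  B0 = {u0}
  B1 = {u1}
  B2 = {v0, v1}
u0 ∈ B0, v0 ∈ B2 → different blocks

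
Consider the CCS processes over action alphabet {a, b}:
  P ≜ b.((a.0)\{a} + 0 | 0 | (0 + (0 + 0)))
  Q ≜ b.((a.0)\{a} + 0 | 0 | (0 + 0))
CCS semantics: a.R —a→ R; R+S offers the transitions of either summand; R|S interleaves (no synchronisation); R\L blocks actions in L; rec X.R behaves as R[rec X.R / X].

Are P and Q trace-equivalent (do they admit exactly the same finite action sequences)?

traces(P) = traces(Q)

Reachable graph of P (2 states):
  p0 = b.((a.0)\{a} + 0 | 0 | (0 + (0 + 0))) :: -b-> p1
  p1 = (a.0)\{a} + 0 | 0 | (0 + (0 + 0)) :: deadlocked
Reachable graph of Q (2 states):
  q0 = b.((a.0)\{a} + 0 | 0 | (0 + 0)) :: -b-> q1
  q1 = (a.0)\{a} + 0 | 0 | (0 + 0) :: deadlocked
Bisimilarity quotient blocks:
  B0 = {p0, q0}
  B1 = {p1, q1}
p0 ∈ B0, q0 ∈ B0 → same block
Bisimilar ⇒ trace-equivalent.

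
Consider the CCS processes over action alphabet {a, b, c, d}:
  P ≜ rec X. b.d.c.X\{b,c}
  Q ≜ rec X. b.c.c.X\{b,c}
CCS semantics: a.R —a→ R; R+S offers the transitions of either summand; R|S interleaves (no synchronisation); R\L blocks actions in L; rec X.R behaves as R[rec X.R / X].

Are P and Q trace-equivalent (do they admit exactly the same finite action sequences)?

P's transition system — 4 states:
  s0 = rec X. b.d.c.X\{b,c} :: ··b··> s1
  s1 = d.c.(rec X. b.d.c.X\{b,c})\{b,c} :: ··d··> s2
  s2 = c.(rec X. b.d.c.X\{b,c})\{b,c} :: ··c··> s3
  s3 = (rec X. b.d.c.X\{b,c})\{b,c} :: ·
Q's transition system — 4 states:
  t0 = rec X. b.c.c.X\{b,c} :: ··b··> t1
  t1 = c.c.(rec X. b.c.c.X\{b,c})\{b,c} :: ··c··> t2
  t2 = c.(rec X. b.c.c.X\{b,c})\{b,c} :: ··c··> t3
  t3 = (rec X. b.c.c.X\{b,c})\{b,c} :: ·
Executing bd from P (initial set {s0}):
  after b @ step 1: {s1}
  after d @ step 2: {s2}
  ✓ P
Executing bd from Q (initial set {t0}):
  after b @ step 1: {t1}
  after d @ step 2: no successor for Q

traces(P) ≠ traces(Q) — witness ⟨bd⟩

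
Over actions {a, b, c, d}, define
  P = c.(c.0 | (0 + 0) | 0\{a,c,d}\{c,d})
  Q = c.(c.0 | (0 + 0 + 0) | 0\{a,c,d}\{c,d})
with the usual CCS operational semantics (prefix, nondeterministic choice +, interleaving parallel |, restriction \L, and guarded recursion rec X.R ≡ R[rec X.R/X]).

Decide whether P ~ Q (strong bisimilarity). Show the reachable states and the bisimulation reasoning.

P's transition system — 3 states:
  m0 = c.(c.0 | (0 + 0) | 0\{a,c,d}\{c,d}) → --c--▸ m1
  m1 = c.0 | (0 + 0) | 0\{a,c,d}\{c,d} → --c--▸ m2
  m2 = 0 | (0 + 0) | 0\{a,c,d}\{c,d} → deadlocked
Q's transition system — 3 states:
  n0 = c.(c.0 | (0 + 0 + 0) | 0\{a,c,d}\{c,d}) → --c--▸ n1
  n1 = c.0 | (0 + 0 + 0) | 0\{a,c,d}\{c,d} → --c--▸ n2
  n2 = 0 | (0 + 0 + 0) | 0\{a,c,d}\{c,d} → deadlocked
Coarsest stable partition (strong bisimilarity classes):
  B0 = {m0, n0}
  B1 = {m1, n1}
  B2 = {m2, n2}
m0 ∈ B0, n0 ∈ B0 → same block

YES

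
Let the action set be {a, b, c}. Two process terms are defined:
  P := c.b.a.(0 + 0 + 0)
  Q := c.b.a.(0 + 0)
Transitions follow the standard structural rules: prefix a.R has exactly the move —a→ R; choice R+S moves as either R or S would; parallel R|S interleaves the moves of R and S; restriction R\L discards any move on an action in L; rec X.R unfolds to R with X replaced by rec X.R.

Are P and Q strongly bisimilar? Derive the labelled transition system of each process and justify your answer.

P's transition system — 4 states:
  m0 = c.b.a.(0 + 0 + 0) :: -c-> m1
  m1 = b.a.(0 + 0 + 0) :: -b-> m2
  m2 = a.(0 + 0 + 0) :: -a-> m3
  m3 = 0 + 0 + 0 :: ·
Q's transition system — 4 states:
  n0 = c.b.a.(0 + 0) :: -c-> n1
  n1 = b.a.(0 + 0) :: -b-> n2
  n2 = a.(0 + 0) :: -a-> n3
  n3 = 0 + 0 :: ·
Coarsest stable partition (strong bisimilarity classes):
  B0 = {m0, n0}
  B1 = {m1, n1}
  B2 = {m2, n2}
  B3 = {m3, n3}
m0 ∈ B0, n0 ∈ B0 → same block

P ~ Q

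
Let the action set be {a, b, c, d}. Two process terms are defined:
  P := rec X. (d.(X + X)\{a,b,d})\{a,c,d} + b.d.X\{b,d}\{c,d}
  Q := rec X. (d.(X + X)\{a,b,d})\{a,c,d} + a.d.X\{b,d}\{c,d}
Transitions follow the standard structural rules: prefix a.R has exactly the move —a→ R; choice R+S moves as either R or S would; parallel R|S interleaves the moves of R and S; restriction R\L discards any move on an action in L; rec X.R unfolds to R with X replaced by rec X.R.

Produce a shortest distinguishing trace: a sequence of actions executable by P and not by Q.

b

P's transition system — 3 states:
  u0 = rec X. (d.(X + X)\{a,b,d})\{a,c,d} + b.d.X\{b,d}\{c,d} → --b--▸ u1
  u1 = d.(rec X. (d.(X + X)\{a,b,d})\{a,c,d} + b.d.X\{b,d}\{c,d})\{b,d}\{c,d} → --d--▸ u2
  u2 = (rec X. (d.(X + X)\{a,b,d})\{a,c,d} + b.d.X\{b,d}\{c,d})\{b,d}\{c,d} → ·
Q's transition system — 4 states:
  v0 = rec X. (d.(X + X)\{a,b,d})\{a,c,d} + a.d.X\{b,d}\{c,d} → --a--▸ v1
  v1 = d.(rec X. (d.(X + X)\{a,b,d})\{a,c,d} + a.d.X\{b,d}\{c,d})\{b,d}\{c,d} → --d--▸ v2
  v2 = (rec X. (d.(X + X)\{a,b,d})\{a,c,d} + a.d.X\{b,d}\{c,d})\{b,d}\{c,d} → --a--▸ v3
  v3 = (d.(rec X. (d.(X + X)\{a,b,d})\{a,c,d} + a.d.X\{b,d}\{c,d})\{b,d}\{c,d})\{b,d}\{c,d} → ·
Run σ = ⟨b⟩ on P: start {u0}
  step 1 (b): {u1}
  ✓ P
Run σ = ⟨b⟩ on Q: start {v0}
  step 1 (b): no successor for Q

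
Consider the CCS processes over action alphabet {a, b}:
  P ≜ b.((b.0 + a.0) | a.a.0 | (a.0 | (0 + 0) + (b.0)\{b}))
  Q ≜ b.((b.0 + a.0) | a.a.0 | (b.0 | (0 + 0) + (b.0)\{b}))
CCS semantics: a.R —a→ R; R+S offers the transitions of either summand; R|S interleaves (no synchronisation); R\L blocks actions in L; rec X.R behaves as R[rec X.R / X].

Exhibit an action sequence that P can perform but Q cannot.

LTS(P): 13 reachable states
  s0 = b.((b.0 + a.0) | a.a.0 | (a.0 | (0 + 0) + (b.0)\{b})) ⊢ =b=> s1
  s1 = (b.0 + a.0) | a.a.0 | (a.0 | (0 + 0) + (b.0)\{b}) ⊢ =a=> s2, =a=> s3, =a=> s4, =b=> s4
  s2 = (b.0 + a.0) | a.0 | (a.0 | (0 + 0) + (b.0)\{b}) ⊢ =a=> s5, =a=> s6, =a=> s7, =b=> s7
  s3 = (b.0 + a.0) | a.a.0 | (0 | (0 + 0)) ⊢ =a=> s6, =a=> s8, =b=> s8
  s4 = 0 | a.a.0 | (a.0 | (0 + 0) + (b.0)\{b}) ⊢ =a=> s7, =a=> s8
  s5 = (b.0 + a.0) | 0 | (a.0 | (0 + 0) + (b.0)\{b}) ⊢ =a=> s10, =a=> s9, =b=> s10
  s6 = (b.0 + a.0) | a.0 | (0 | (0 + 0)) ⊢ =a=> s11, =a=> s9, =b=> s11
  s7 = 0 | a.0 | (a.0 | (0 + 0) + (b.0)\{b}) ⊢ =a=> s10, =a=> s11
  s8 = 0 | a.a.0 | (0 | (0 + 0)) ⊢ =a=> s11
  s9 = (b.0 + a.0) | 0 | (0 | (0 + 0)) ⊢ =a=> s12, =b=> s12
  s10 = 0 | 0 | (a.0 | (0 + 0) + (b.0)\{b}) ⊢ =a=> s12
  s11 = 0 | a.0 | (0 | (0 + 0)) ⊢ =a=> s12
  s12 = 0 | 0 | (0 | (0 + 0)) ⊢ stopped
LTS(Q): 13 reachable states
  t0 = b.((b.0 + a.0) | a.a.0 | (b.0 | (0 + 0) + (b.0)\{b})) ⊢ =b=> t1
  t1 = (b.0 + a.0) | a.a.0 | (b.0 | (0 + 0) + (b.0)\{b}) ⊢ =a=> t2, =a=> t3, =b=> t3, =b=> t4
  t2 = (b.0 + a.0) | a.0 | (b.0 | (0 + 0) + (b.0)\{b}) ⊢ =a=> t5, =a=> t6, =b=> t6, =b=> t7
  t3 = 0 | a.a.0 | (b.0 | (0 + 0) + (b.0)\{b}) ⊢ =a=> t6, =b=> t8
  t4 = (b.0 + a.0) | a.a.0 | (0 | (0 + 0)) ⊢ =a=> t7, =a=> t8, =b=> t8
  t5 = (b.0 + a.0) | 0 | (b.0 | (0 + 0) + (b.0)\{b}) ⊢ =a=> t9, =b=> t10, =b=> t9
  t6 = 0 | a.0 | (b.0 | (0 + 0) + (b.0)\{b}) ⊢ =a=> t9, =b=> t11
  t7 = (b.0 + a.0) | a.0 | (0 | (0 + 0)) ⊢ =a=> t10, =a=> t11, =b=> t11
  t8 = 0 | a.a.0 | (0 | (0 + 0)) ⊢ =a=> t11
  t9 = 0 | 0 | (b.0 | (0 + 0) + (b.0)\{b}) ⊢ =b=> t12
  t10 = (b.0 + a.0) | 0 | (0 | (0 + 0)) ⊢ =a=> t12, =b=> t12
  t11 = 0 | a.0 | (0 | (0 + 0)) ⊢ =a=> t12
  t12 = 0 | 0 | (0 | (0 + 0)) ⊢ stopped
Executing baaaa from P (initial set {s0}):
  [1] b ⇒ {s1}
  [2] a ⇒ {s2, s3, s4}
  [3] a ⇒ {s5, s6, s7, s8}
  [4] a ⇒ {s10, s11, s9}
  [5] a ⇒ {s12}
  P completes σ.
Executing baaaa from Q (initial set {t0}):
  [1] b ⇒ {t1}
  [2] a ⇒ {t2, t3}
  [3] a ⇒ {t5, t6}
  [4] a ⇒ {t9}
  [5] a ⇒ ∅ (Q stuck)

baaaa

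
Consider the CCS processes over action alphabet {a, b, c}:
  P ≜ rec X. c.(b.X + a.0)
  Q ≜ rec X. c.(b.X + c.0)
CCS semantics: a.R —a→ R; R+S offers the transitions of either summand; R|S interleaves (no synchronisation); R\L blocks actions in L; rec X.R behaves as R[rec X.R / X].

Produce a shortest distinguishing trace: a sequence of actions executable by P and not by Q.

LTS(P): 3 reachable states
  u0 = rec X. c.(b.X + a.0) ⊢ —c→ u1
  u1 = b.(rec X. c.(b.X + a.0)) + a.0 ⊢ —a→ u2, —b→ u0
  u2 = 0 ⊢ ·
LTS(Q): 3 reachable states
  v0 = rec X. c.(b.X + c.0) ⊢ —c→ v1
  v1 = b.(rec X. c.(b.X + c.0)) + c.0 ⊢ —b→ v0, —c→ v2
  v2 = 0 ⊢ ·
Trace ⟨ca⟩ through P, begin at {u0}:
  step 1 (c): {u1}
  step 2 (a): {u2}
  P completes σ.
Trace ⟨ca⟩ through Q, begin at {v0}:
  step 1 (c): {v1}
  step 2 (a): no successor for Q

ca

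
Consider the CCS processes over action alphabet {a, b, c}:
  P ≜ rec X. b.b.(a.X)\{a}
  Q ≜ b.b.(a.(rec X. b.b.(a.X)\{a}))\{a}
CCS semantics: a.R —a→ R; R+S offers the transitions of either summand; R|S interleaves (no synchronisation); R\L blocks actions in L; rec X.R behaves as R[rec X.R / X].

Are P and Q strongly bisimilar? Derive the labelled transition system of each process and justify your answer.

YES

LTS(P): 3 reachable states
  p0 = rec X. b.b.(a.X)\{a} → -b-> p1
  p1 = b.(a.(rec X. b.b.(a.X)\{a}))\{a} → -b-> p2
  p2 = (a.(rec X. b.b.(a.X)\{a}))\{a} → ∅
LTS(Q): 3 reachable states
  q0 = b.b.(a.(rec X. b.b.(a.X)\{a}))\{a} → -b-> q1
  q1 = b.(a.(rec X. b.b.(a.X)\{a}))\{a} → -b-> q2
  q2 = (a.(rec X. b.b.(a.X)\{a}))\{a} → ∅
Partition-refinement fixed point:
  B0 = {p0, q0}
  B1 = {p1, q1}
  B2 = {p2, q2}
p0 ∈ B0, q0 ∈ B0 → same block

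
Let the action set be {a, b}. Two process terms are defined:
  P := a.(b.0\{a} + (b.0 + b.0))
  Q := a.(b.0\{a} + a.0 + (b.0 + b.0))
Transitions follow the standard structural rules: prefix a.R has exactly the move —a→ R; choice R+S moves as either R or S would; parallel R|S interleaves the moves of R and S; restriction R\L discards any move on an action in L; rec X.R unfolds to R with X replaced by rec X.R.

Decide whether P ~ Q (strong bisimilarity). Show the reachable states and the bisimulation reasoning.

LTS(P): 4 reachable states
  p0 = a.(b.0\{a} + (b.0 + b.0)) :: --a--▸ p1
  p1 = b.0\{a} + (b.0 + b.0) :: --b--▸ p2, --b--▸ p3
  p2 = 0 :: ∅
  p3 = 0\{a} :: ∅
LTS(Q): 4 reachable states
  q0 = a.(b.0\{a} + a.0 + (b.0 + b.0)) :: --a--▸ q1
  q1 = b.0\{a} + a.0 + (b.0 + b.0) :: --a--▸ q2, --b--▸ q2, --b--▸ q3
  q2 = 0 :: ∅
  q3 = 0\{a} :: ∅
Partition-refinement fixed point:
  B0 = {p0}
  B1 = {p1}
  B2 = {p2, p3, q2, q3}
  B3 = {q0}
  B4 = {q1}
p0 ∈ B0, q0 ∈ B3 → different blocks

not bisimilar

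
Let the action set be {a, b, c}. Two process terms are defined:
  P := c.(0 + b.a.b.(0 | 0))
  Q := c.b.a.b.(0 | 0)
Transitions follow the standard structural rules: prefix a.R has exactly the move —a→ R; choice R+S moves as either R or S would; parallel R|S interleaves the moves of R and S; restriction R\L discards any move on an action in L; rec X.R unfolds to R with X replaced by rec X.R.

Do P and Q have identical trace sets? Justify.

LTS(P): 5 reachable states
  m0 = c.(0 + b.a.b.(0 | 0)) :: --c--▸ m1
  m1 = 0 + b.a.b.(0 | 0) :: --b--▸ m2
  m2 = a.b.(0 | 0) :: --a--▸ m3
  m3 = b.(0 | 0) :: --b--▸ m4
  m4 = 0 | 0 :: ∅
LTS(Q): 5 reachable states
  n0 = c.b.a.b.(0 | 0) :: --c--▸ n1
  n1 = b.a.b.(0 | 0) :: --b--▸ n2
  n2 = a.b.(0 | 0) :: --a--▸ n3
  n3 = b.(0 | 0) :: --b--▸ n4
  n4 = 0 | 0 :: ∅
Coarsest stable partition (strong bisimilarity classes):
  B0 = {m0, n0}
  B1 = {m1, n1}
  B2 = {m2, n2}
  B3 = {m3, n3}
  B4 = {m4, n4}
m0 ∈ B0, n0 ∈ B0 → same block
Bisimilar ⇒ trace-equivalent.

trace-equivalent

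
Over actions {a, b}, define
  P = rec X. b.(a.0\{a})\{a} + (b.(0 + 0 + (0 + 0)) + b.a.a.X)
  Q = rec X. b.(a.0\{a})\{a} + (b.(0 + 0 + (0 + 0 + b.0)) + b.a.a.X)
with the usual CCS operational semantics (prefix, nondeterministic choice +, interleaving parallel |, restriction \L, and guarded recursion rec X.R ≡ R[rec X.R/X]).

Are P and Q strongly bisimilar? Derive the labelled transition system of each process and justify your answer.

P's transition system — 5 states:
  u0 = rec X. b.(a.0\{a})\{a} + (b.(0 + 0 + (0 + 0)) + b.a.a.X) :: -b-> u1, -b-> u2, -b-> u3
  u1 = (a.0\{a})\{a} :: deadlocked
  u2 = 0 + 0 + (0 + 0) :: deadlocked
  u3 = a.a.(rec X. b.(a.0\{a})\{a} + (b.(0 + 0 + (0 + 0)) + b.a.a.X)) :: -a-> u4
  u4 = a.(rec X. b.(a.0\{a})\{a} + (b.(0 + 0 + (0 + 0)) + b.a.a.X)) :: -a-> u0
Q's transition system — 6 states:
  v0 = rec X. b.(a.0\{a})\{a} + (b.(0 + 0 + (0 + 0 + b.0)) + b.a.a.X) :: -b-> v1, -b-> v2, -b-> v3
  v1 = (a.0\{a})\{a} :: deadlocked
  v2 = 0 + 0 + (0 + 0 + b.0) :: -b-> v4
  v3 = a.a.(rec X. b.(a.0\{a})\{a} + (b.(0 + 0 + (0 + 0 + b.0)) + b.a.a.X)) :: -a-> v5
  v4 = 0 :: deadlocked
  v5 = a.(rec X. b.(a.0\{a})\{a} + (b.(0 + 0 + (0 + 0 + b.0)) + b.a.a.X)) :: -a-> v0
Coarsest stable partition (strong bisimilarity classes):
  B0 = {u0}
  B1 = {u1, u2, v1, v4}
  B2 = {u3}
  B3 = {u4}
  B4 = {v0}
  B5 = {v3}
  B6 = {v5}
  B7 = {v2}
u0 ∈ B0, v0 ∈ B4 → different blocks

NO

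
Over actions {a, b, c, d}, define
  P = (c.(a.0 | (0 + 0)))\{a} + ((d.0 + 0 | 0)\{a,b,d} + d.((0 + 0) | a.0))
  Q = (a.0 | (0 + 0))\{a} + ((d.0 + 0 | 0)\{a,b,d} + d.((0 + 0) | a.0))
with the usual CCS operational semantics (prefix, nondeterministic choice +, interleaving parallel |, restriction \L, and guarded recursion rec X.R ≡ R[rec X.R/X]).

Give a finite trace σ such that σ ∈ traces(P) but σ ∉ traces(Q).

P's transition system — 4 states:
  u0 = (c.(a.0 | (0 + 0)))\{a} + ((d.0 + 0 | 0)\{a,b,d} + d.((0 + 0) | a.0)) has moves =c=> u1, =d=> u2
  u1 = (a.0 | (0 + 0))\{a} has moves ∅
  u2 = (0 + 0) | a.0 has moves =a=> u3
  u3 = (0 + 0) | 0 has moves ∅
Q's transition system — 3 states:
  v0 = (a.0 | (0 + 0))\{a} + ((d.0 + 0 | 0)\{a,b,d} + d.((0 + 0) | a.0)) has moves =d=> v1
  v1 = (0 + 0) | a.0 has moves =a=> v2
  v2 = (0 + 0) | 0 has moves ∅
Trace ⟨c⟩ through P, begin at {u0}:
  after c @ step 1: {u1}
  ✓ P
Trace ⟨c⟩ through Q, begin at {v0}:
  after c @ step 1: ∅ (Q stuck)

c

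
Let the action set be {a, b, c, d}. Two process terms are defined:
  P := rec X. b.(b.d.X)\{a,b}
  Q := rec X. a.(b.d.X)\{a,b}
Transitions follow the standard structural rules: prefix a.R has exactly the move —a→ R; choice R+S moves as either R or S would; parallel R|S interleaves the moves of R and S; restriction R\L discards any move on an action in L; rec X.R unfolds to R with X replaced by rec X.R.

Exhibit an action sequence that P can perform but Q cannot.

P's transition system — 2 states:
  s0 = rec X. b.(b.d.X)\{a,b} has moves -b-> s1
  s1 = (b.d.(rec X. b.(b.d.X)\{a,b}))\{a,b} has moves deadlocked
Q's transition system — 2 states:
  t0 = rec X. a.(b.d.X)\{a,b} has moves -a-> t1
  t1 = (b.d.(rec X. a.(b.d.X)\{a,b}))\{a,b} has moves deadlocked
Run σ = ⟨b⟩ on P: start {s0}
  after b @ step 1: {s1}
  ✓ P
Run σ = ⟨b⟩ on Q: start {t0}
  after b @ step 1: ∅  — Q cannot continue

b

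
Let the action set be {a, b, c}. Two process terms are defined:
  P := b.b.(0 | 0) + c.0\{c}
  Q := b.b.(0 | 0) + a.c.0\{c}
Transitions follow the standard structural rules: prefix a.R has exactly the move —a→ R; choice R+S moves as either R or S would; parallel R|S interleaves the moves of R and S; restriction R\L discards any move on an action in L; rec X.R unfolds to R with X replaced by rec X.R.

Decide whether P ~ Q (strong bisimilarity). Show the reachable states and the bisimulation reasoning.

Reachable graph of P (4 states):
  s0 = b.b.(0 | 0) + c.0\{c} has moves -b-> s1, -c-> s2
  s1 = b.(0 | 0) has moves -b-> s3
  s2 = 0\{c} has moves stopped
  s3 = 0 | 0 has moves stopped
Reachable graph of Q (5 states):
  t0 = b.b.(0 | 0) + a.c.0\{c} has moves -a-> t1, -b-> t2
  t1 = c.0\{c} has moves -c-> t3
  t2 = b.(0 | 0) has moves -b-> t4
  t3 = 0\{c} has moves stopped
  t4 = 0 | 0 has moves stopped
Coarsest stable partition (strong bisimilarity classes):
  B0 = {s0}
  B1 = {s1, t2}
  B2 = {s2, s3, t3, t4}
  B3 = {t0}
  B4 = {t1}
s0 ∈ B0, t0 ∈ B3 → different blocks

P ≁ Q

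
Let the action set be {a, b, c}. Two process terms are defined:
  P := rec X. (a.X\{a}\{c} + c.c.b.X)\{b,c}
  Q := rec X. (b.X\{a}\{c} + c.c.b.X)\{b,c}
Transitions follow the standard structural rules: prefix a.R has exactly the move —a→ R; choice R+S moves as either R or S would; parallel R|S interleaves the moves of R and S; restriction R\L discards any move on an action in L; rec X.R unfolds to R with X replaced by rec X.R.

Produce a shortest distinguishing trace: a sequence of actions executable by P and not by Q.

a

Reachable graph of P (2 states):
  p0 = rec X. (a.X\{a}\{c} + c.c.b.X)\{b,c} :: --a--▸ p1
  p1 = (rec X. (a.X\{a}\{c} + c.c.b.X)\{b,c})\{a}\{c}\{b,c} :: stopped
Reachable graph of Q (1 states):
  q0 = rec X. (b.X\{a}\{c} + c.c.b.X)\{b,c} :: stopped
Trace ⟨a⟩ through P, begin at {p0}:
  after a @ step 1: {p1}
  P completes σ.
Trace ⟨a⟩ through Q, begin at {q0}:
  after a @ step 1: ∅  — Q cannot continue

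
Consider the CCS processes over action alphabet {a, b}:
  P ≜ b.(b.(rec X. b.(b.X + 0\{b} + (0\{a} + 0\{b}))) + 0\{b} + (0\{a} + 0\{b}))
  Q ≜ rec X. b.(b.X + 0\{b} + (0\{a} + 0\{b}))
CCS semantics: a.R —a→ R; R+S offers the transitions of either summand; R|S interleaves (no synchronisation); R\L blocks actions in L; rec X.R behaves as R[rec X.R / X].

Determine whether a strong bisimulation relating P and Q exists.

bisimilar

P's transition system — 3 states:
  m0 = b.(b.(rec X. b.(b.X + 0\{b} + (0\{a} + 0\{b}))) + 0\{b} + (0\{a} + 0\{b})) has moves =b=> m1
  m1 = b.(rec X. b.(b.X + 0\{b} + (0\{a} + 0\{b}))) + 0\{b} + (0\{a} + 0\{b}) has moves =b=> m2
  m2 = rec X. b.(b.X + 0\{b} + (0\{a} + 0\{b})) has moves =b=> m1
Q's transition system — 2 states:
  n0 = rec X. b.(b.X + 0\{b} + (0\{a} + 0\{b})) has moves =b=> n1
  n1 = b.(rec X. b.(b.X + 0\{b} + (0\{a} + 0\{b}))) + 0\{b} + (0\{a} + 0\{b}) has moves =b=> n0
Partition-refinement fixed point:
  B0 = {m0, m1, m2, n0, n1}
m0 ∈ B0, n0 ∈ B0 → same block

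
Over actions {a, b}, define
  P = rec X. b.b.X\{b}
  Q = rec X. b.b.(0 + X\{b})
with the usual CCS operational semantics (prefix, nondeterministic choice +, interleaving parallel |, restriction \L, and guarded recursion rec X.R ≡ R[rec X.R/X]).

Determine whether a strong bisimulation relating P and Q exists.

P's transition system — 3 states:
  p0 = rec X. b.b.X\{b} | =b=> p1
  p1 = b.(rec X. b.b.X\{b})\{b} | =b=> p2
  p2 = (rec X. b.b.X\{b})\{b} | ·
Q's transition system — 3 states:
  q0 = rec X. b.b.(0 + X\{b}) | =b=> q1
  q1 = b.(0 + (rec X. b.b.(0 + X\{b}))\{b}) | =b=> q2
  q2 = 0 + (rec X. b.b.(0 + X\{b}))\{b} | ·
Bisimilarity quotient blocks:
  B0 = {p0, q0}
  B1 = {p1, q1}
  B2 = {p2, q2}
p0 ∈ B0, q0 ∈ B0 → same block

P ~ Q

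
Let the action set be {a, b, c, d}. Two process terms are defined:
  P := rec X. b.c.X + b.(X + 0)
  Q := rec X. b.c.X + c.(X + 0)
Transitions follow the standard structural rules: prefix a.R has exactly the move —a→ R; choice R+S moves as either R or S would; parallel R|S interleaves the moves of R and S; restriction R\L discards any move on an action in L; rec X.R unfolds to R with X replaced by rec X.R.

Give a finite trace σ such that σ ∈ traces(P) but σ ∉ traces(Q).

bb

LTS(P): 3 reachable states
  s0 = rec X. b.c.X + b.(X + 0) has moves --b--▸ s1, --b--▸ s2
  s1 = (rec X. b.c.X + b.(X + 0)) + 0 has moves --b--▸ s1, --b--▸ s2
  s2 = c.(rec X. b.c.X + b.(X + 0)) has moves --c--▸ s0
LTS(Q): 3 reachable states
  t0 = rec X. b.c.X + c.(X + 0) has moves --b--▸ t1, --c--▸ t2
  t1 = c.(rec X. b.c.X + c.(X + 0)) has moves --c--▸ t0
  t2 = (rec X. b.c.X + c.(X + 0)) + 0 has moves --b--▸ t1, --c--▸ t2
Executing bb from P (initial set {s0}):
  [1] b ⇒ {s1, s2}
  [2] b ⇒ {s1, s2}
  — P admits the full trace.
Executing bb from Q (initial set {t0}):
  [1] b ⇒ {t1}
  [2] b ⇒ ∅ (Q stuck)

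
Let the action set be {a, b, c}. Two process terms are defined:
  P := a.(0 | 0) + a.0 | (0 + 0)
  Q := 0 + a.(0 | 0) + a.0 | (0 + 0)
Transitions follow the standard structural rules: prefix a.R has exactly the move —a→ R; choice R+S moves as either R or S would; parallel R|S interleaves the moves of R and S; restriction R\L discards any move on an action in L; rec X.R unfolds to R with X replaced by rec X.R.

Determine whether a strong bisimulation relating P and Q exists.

YES

Reachable graph of P (3 states):
  m0 = a.(0 | 0) + a.0 | (0 + 0) ⊢ --a--▸ m1, --a--▸ m2
  m1 = 0 | (0 + 0) ⊢ (no moves)
  m2 = 0 | 0 ⊢ (no moves)
Reachable graph of Q (3 states):
  n0 = 0 + a.(0 | 0) + a.0 | (0 + 0) ⊢ --a--▸ n1, --a--▸ n2
  n1 = 0 | (0 + 0) ⊢ (no moves)
  n2 = 0 | 0 ⊢ (no moves)
Partition-refinement fixed point:
  B0 = {m0, n0}
  B1 = {m1, m2, n1, n2}
m0 ∈ B0, n0 ∈ B0 → same block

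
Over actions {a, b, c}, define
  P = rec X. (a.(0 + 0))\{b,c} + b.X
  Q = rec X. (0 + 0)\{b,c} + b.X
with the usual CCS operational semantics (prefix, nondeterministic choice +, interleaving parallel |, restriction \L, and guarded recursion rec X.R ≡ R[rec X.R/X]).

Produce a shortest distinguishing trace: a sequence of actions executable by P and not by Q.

P's transition system — 2 states:
  m0 = rec X. (a.(0 + 0))\{b,c} + b.X → —a→ m1, —b→ m0
  m1 = (0 + 0)\{b,c} → (no moves)
Q's transition system — 1 states:
  n0 = rec X. (0 + 0)\{b,c} + b.X → —b→ n0
Run σ = ⟨a⟩ on P: start {m0}
  after a @ step 1: {m1}
  ✓ P
Run σ = ⟨a⟩ on Q: start {n0}
  after a @ step 1: no successor for Q

a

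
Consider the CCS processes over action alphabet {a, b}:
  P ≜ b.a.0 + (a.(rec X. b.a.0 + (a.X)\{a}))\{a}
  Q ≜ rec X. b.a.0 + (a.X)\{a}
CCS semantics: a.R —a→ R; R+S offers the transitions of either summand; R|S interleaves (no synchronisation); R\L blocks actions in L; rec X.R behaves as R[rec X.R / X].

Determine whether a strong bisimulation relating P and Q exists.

Reachable graph of P (3 states):
  u0 = b.a.0 + (a.(rec X. b.a.0 + (a.X)\{a}))\{a} has moves ··b··> u1
  u1 = a.0 has moves ··a··> u2
  u2 = 0 has moves (no moves)
Reachable graph of Q (3 states):
  v0 = rec X. b.a.0 + (a.X)\{a} has moves ··b··> v1
  v1 = a.0 has moves ··a··> v2
  v2 = 0 has moves (no moves)
Coarsest stable partition (strong bisimilarity classes):
  B0 = {u0, v0}
  B1 = {u1, v1}
  B2 = {u2, v2}
u0 ∈ B0, v0 ∈ B0 → same block

P ~ Q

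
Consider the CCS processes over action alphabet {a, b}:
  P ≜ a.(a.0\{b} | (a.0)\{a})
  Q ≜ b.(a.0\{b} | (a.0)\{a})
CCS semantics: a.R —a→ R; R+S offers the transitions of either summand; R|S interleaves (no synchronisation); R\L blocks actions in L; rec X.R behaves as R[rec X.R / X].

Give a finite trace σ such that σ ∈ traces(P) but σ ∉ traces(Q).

a

P's transition system — 3 states:
  p0 = a.(a.0\{b} | (a.0)\{a}) has moves -a-> p1
  p1 = a.0\{b} | (a.0)\{a} has moves -a-> p2
  p2 = 0\{b} | (a.0)\{a} has moves ·
Q's transition system — 3 states:
  q0 = b.(a.0\{b} | (a.0)\{a}) has moves -b-> q1
  q1 = a.0\{b} | (a.0)\{a} has moves -a-> q2
  q2 = 0\{b} | (a.0)\{a} has moves ·
Run σ = ⟨a⟩ on P: start {p0}
  step 1 (a): {p1}
  P completes σ.
Run σ = ⟨a⟩ on Q: start {q0}
  step 1 (a): ∅ (Q stuck)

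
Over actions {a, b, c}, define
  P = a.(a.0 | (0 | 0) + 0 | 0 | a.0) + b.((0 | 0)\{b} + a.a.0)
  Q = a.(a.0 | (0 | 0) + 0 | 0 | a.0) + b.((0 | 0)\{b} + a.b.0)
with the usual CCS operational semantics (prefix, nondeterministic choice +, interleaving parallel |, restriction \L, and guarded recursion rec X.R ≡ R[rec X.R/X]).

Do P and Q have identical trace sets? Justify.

trace-distinct — witness ⟨baa⟩

Reachable graph of P (7 states):
  u0 = a.(a.0 | (0 | 0) + 0 | 0 | a.0) + b.((0 | 0)\{b} + a.a.0) :: --a--▸ u1, --b--▸ u2
  u1 = a.0 | (0 | 0) + 0 | 0 | a.0 :: --a--▸ u3, --a--▸ u4
  u2 = (0 | 0)\{b} + a.a.0 :: --a--▸ u5
  u3 = 0 | (0 | 0) :: ·
  u4 = 0 | 0 | 0 :: ·
  u5 = a.0 :: --a--▸ u6
  u6 = 0 :: ·
Reachable graph of Q (7 states):
  v0 = a.(a.0 | (0 | 0) + 0 | 0 | a.0) + b.((0 | 0)\{b} + a.b.0) :: --a--▸ v1, --b--▸ v2
  v1 = a.0 | (0 | 0) + 0 | 0 | a.0 :: --a--▸ v3, --a--▸ v4
  v2 = (0 | 0)\{b} + a.b.0 :: --a--▸ v5
  v3 = 0 | (0 | 0) :: ·
  v4 = 0 | 0 | 0 :: ·
  v5 = b.0 :: --b--▸ v6
  v6 = 0 :: ·
Executing baa from P (initial set {u0}):
  step 1 (b): {u2}
  step 2 (a): {u5}
  step 3 (a): {u6}
  ✓ P
Executing baa from Q (initial set {v0}):
  step 1 (b): {v2}
  step 2 (a): {v5}
  step 3 (a): no successor for Q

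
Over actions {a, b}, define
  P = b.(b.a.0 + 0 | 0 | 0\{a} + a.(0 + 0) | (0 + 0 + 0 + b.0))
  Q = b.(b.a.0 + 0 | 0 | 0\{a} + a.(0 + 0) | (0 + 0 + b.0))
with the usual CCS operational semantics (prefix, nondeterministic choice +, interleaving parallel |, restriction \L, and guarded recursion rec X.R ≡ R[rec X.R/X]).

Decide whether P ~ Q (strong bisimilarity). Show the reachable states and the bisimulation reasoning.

Reachable graph of P (7 states):
  p0 = b.(b.a.0 + 0 | 0 | 0\{a} + a.(0 + 0) | (0 + 0 + 0 + b.0)) ⊢ --b--▸ p1
  p1 = b.a.0 + 0 | 0 | 0\{a} + a.(0 + 0) | (0 + 0 + 0 + b.0) ⊢ --a--▸ p2, --b--▸ p3, --b--▸ p4
  p2 = (0 + 0) | (0 + 0 + 0 + b.0) ⊢ --b--▸ p5
  p3 = a.(0 + 0) | 0 ⊢ --a--▸ p5
  p4 = a.0 ⊢ --a--▸ p6
  p5 = (0 + 0) | 0 ⊢ (no moves)
  p6 = 0 ⊢ (no moves)
Reachable graph of Q (7 states):
  q0 = b.(b.a.0 + 0 | 0 | 0\{a} + a.(0 + 0) | (0 + 0 + b.0)) ⊢ --b--▸ q1
  q1 = b.a.0 + 0 | 0 | 0\{a} + a.(0 + 0) | (0 + 0 + b.0) ⊢ --a--▸ q2, --b--▸ q3, --b--▸ q4
  q2 = (0 + 0) | (0 + 0 + b.0) ⊢ --b--▸ q5
  q3 = a.(0 + 0) | 0 ⊢ --a--▸ q5
  q4 = a.0 ⊢ --a--▸ q6
  q5 = (0 + 0) | 0 ⊢ (no moves)
  q6 = 0 ⊢ (no moves)
Partition-refinement fixed point:
  B0 = {p0, q0}
  B1 = {p1, q1}
  B2 = {p2, q2}
  B3 = {p5, p6, q5, q6}
  B4 = {p3, p4, q3, q4}
p0 ∈ B0, q0 ∈ B0 → same block

P ~ Q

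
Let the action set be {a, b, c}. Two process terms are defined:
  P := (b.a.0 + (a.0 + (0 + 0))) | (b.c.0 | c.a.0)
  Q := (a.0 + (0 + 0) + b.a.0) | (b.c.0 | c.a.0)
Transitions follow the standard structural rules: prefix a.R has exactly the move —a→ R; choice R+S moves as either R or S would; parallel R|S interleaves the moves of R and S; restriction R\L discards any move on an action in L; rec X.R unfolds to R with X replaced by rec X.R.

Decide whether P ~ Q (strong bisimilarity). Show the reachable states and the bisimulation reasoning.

Reachable graph of P (27 states):
  m0 = (b.a.0 + (a.0 + (0 + 0))) | (b.c.0 | c.a.0) ⊢ —a→ m1, —b→ m2, —b→ m3, —c→ m4
  m1 = 0 | (b.c.0 | c.a.0) ⊢ —b→ m5, —c→ m6
  m2 = (b.a.0 + (a.0 + (0 + 0))) | (c.0 | c.a.0) ⊢ —a→ m5, —b→ m7, —c→ m8, —c→ m9
  m3 = a.0 | (b.c.0 | c.a.0) ⊢ —a→ m1, —b→ m7, —c→ m10
  m4 = (b.a.0 + (a.0 + (0 + 0))) | (b.c.0 | a.0) ⊢ —a→ m11, —a→ m6, —b→ m10, —b→ m9
  m5 = 0 | (c.0 | c.a.0) ⊢ —c→ m12, —c→ m13
  m6 = 0 | (b.c.0 | a.0) ⊢ —a→ m14, —b→ m13
  m7 = a.0 | (c.0 | c.a.0) ⊢ —a→ m5, —c→ m15, —c→ m16
  m8 = (b.a.0 + (a.0 + (0 + 0))) | (0 | c.a.0) ⊢ —a→ m12, —b→ m15, —c→ m17
  m9 = (b.a.0 + (a.0 + (0 + 0))) | (c.0 | a.0) ⊢ —a→ m13, —a→ m18, —b→ m16, —c→ m17
  m10 = a.0 | (b.c.0 | a.0) ⊢ —a→ m19, —a→ m6, —b→ m16
  m11 = (b.a.0 + (a.0 + (0 + 0))) | (b.c.0 | 0) ⊢ —a→ m14, —b→ m18, —b→ m19
  m12 = 0 | (0 | c.a.0) ⊢ —c→ m20
  m13 = 0 | (c.0 | a.0) ⊢ —a→ m21, —c→ m20
  m14 = 0 | (b.c.0 | 0) ⊢ —b→ m21
  m15 = a.0 | (0 | c.a.0) ⊢ —a→ m12, —c→ m22
  m16 = a.0 | (c.0 | a.0) ⊢ —a→ m13, —a→ m23, —c→ m22
  m17 = (b.a.0 + (a.0 + (0 + 0))) | (0 | a.0) ⊢ —a→ m20, —a→ m24, —b→ m22
  m18 = (b.a.0 + (a.0 + (0 + 0))) | (c.0 | 0) ⊢ —a→ m21, —b→ m23, —c→ m24
  m19 = a.0 | (b.c.0 | 0) ⊢ —a→ m14, —b→ m23
  m20 = 0 | (0 | a.0) ⊢ —a→ m25
  m21 = 0 | (c.0 | 0) ⊢ —c→ m25
  m22 = a.0 | (0 | a.0) ⊢ —a→ m20, —a→ m26
  m23 = a.0 | (c.0 | 0) ⊢ —a→ m21, —c→ m26
  m24 = (b.a.0 + (a.0 + (0 + 0))) | (0 | 0) ⊢ —a→ m25, —b→ m26
  m25 = 0 | (0 | 0) ⊢ deadlocked
  m26 = a.0 | (0 | 0) ⊢ —a→ m25
Reachable graph of Q (27 states):
  n0 = (a.0 + (0 + 0) + b.a.0) | (b.c.0 | c.a.0) ⊢ —a→ n1, —b→ n2, —b→ n3, —c→ n4
  n1 = 0 | (b.c.0 | c.a.0) ⊢ —b→ n5, —c→ n6
  n2 = (a.0 + (0 + 0) + b.a.0) | (c.0 | c.a.0) ⊢ —a→ n5, —b→ n7, —c→ n8, —c→ n9
  n3 = a.0 | (b.c.0 | c.a.0) ⊢ —a→ n1, —b→ n7, —c→ n10
  n4 = (a.0 + (0 + 0) + b.a.0) | (b.c.0 | a.0) ⊢ —a→ n11, —a→ n6, —b→ n10, —b→ n9
  n5 = 0 | (c.0 | c.a.0) ⊢ —c→ n12, —c→ n13
  n6 = 0 | (b.c.0 | a.0) ⊢ —a→ n14, —b→ n13
  n7 = a.0 | (c.0 | c.a.0) ⊢ —a→ n5, —c→ n15, —c→ n16
  n8 = (a.0 + (0 + 0) + b.a.0) | (0 | c.a.0) ⊢ —a→ n12, —b→ n15, —c→ n17
  n9 = (a.0 + (0 + 0) + b.a.0) | (c.0 | a.0) ⊢ —a→ n13, —a→ n18, —b→ n16, —c→ n17
  n10 = a.0 | (b.c.0 | a.0) ⊢ —a→ n19, —a→ n6, —b→ n16
  n11 = (a.0 + (0 + 0) + b.a.0) | (b.c.0 | 0) ⊢ —a→ n14, —b→ n18, —b→ n19
  n12 = 0 | (0 | c.a.0) ⊢ —c→ n20
  n13 = 0 | (c.0 | a.0) ⊢ —a→ n21, —c→ n20
  n14 = 0 | (b.c.0 | 0) ⊢ —b→ n21
  n15 = a.0 | (0 | c.a.0) ⊢ —a→ n12, —c→ n22
  n16 = a.0 | (c.0 | a.0) ⊢ —a→ n13, —a→ n23, —c→ n22
  n17 = (a.0 + (0 + 0) + b.a.0) | (0 | a.0) ⊢ —a→ n20, —a→ n24, —b→ n22
  n18 = (a.0 + (0 + 0) + b.a.0) | (c.0 | 0) ⊢ —a→ n21, —b→ n23, —c→ n24
  n19 = a.0 | (b.c.0 | 0) ⊢ —a→ n14, —b→ n23
  n20 = 0 | (0 | a.0) ⊢ —a→ n25
  n21 = 0 | (c.0 | 0) ⊢ —c→ n25
  n22 = a.0 | (0 | a.0) ⊢ —a→ n20, —a→ n26
  n23 = a.0 | (c.0 | 0) ⊢ —a→ n21, —c→ n26
  n24 = (a.0 + (0 + 0) + b.a.0) | (0 | 0) ⊢ —a→ n25, —b→ n26
  n25 = 0 | (0 | 0) ⊢ deadlocked
  n26 = a.0 | (0 | 0) ⊢ —a→ n25
Partition-refinement fixed point:
  B0 = {m0, n0}
  B1 = {m4, n4}
  B2 = {m11, n11}
  B3 = {m14, n14}
  B4 = {m21, n21}
  B5 = {m25, n25}
  B6 = {m19, m6, n19, n6}
  B7 = {m13, m23, n13, n23}
  B8 = {m20, m26, n20, n26}
  B9 = {m18, n18}
  B10 = {m24, n24}
  B11 = {m10, n10}
  B12 = {m16, n16}
  B13 = {m22, n22}
  B14 = {m9, n9}
  B15 = {m17, n17}
  B16 = {m1, n1}
  B17 = {m5, n5}
  B18 = {m12, n12}
  B19 = {m2, n2}
  B20 = {m8, n8}
  B21 = {m15, n15}
  B22 = {m7, n7}
  B23 = {m3, n3}
m0 ∈ B0, n0 ∈ B0 → same block

bisimilar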